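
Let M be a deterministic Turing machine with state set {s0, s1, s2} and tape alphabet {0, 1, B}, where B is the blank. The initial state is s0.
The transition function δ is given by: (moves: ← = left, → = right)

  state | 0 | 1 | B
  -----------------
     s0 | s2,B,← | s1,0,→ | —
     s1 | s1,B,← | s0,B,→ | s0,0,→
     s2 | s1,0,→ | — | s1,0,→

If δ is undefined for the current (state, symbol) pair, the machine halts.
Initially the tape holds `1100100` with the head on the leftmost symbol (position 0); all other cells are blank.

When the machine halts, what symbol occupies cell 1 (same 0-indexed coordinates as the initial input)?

s0 | B[1]100100   read 1 → write 0, move →, go to s1
s1 | B0[1]00100   read 1 → write B, move →, go to s0
s0 | B0B[0]0100   read 0 → write B, move ←, go to s2
s2 | B0[B]B0100   read B → write 0, move →, go to s1
s1 | B00[B]0100   read B → write 0, move →, go to s0
s0 | B000[0]100   read 0 → write B, move ←, go to s2
s2 | B00[0]B100   read 0 → write 0, move →, go to s1
s1 | B000[B]100   read B → write 0, move →, go to s0
s0 | B0000[1]00   read 1 → write 0, move →, go to s1
s1 | B00000[0]0   read 0 → write B, move ←, go to s1
s1 | B0000[0]B0   read 0 → write B, move ←, go to s1
s1 | B000[0]BB0   read 0 → write B, move ←, go to s1
s1 | B00[0]BBB0   read 0 → write B, move ←, go to s1
s1 | B0[0]BBBB0   read 0 → write B, move ←, go to s1
s1 | B[0]BBBBB0   read 0 → write B, move ←, go to s1
s1 | [B]BBBBBB0   read B → write 0, move →, go to s0
s0 | 0[B]BBBBB0
Cell 1 holds B when M halts.

B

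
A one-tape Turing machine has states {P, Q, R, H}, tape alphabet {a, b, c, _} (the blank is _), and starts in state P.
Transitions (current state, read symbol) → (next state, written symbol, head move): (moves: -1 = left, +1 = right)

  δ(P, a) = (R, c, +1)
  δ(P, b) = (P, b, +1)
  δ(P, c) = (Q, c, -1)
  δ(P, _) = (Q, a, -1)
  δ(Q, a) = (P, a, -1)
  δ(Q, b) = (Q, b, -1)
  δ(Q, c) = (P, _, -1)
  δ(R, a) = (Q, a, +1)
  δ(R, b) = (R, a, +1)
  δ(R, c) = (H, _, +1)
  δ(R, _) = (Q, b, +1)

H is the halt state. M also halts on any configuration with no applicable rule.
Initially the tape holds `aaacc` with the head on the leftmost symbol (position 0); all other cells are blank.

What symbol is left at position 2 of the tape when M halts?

P | __[a]aacc   read a → write c, move +1, go to R
R | __c[a]acc   read a → write a, move +1, go to Q
Q | __ca[a]cc   read a → write a, move -1, go to P
P | __c[a]acc   read a → write c, move +1, go to R
R | __cc[a]cc   read a → write a, move +1, go to Q
Q | __cca[c]c   read c → write _, move -1, go to P
P | __cc[a]_c   read a → write c, move +1, go to R
R | __ccc[_]c   read _ → write b, move +1, go to Q
Q | __cccb[c]   read c → write _, move -1, go to P
P | __ccc[b]_   read b → write b, move +1, go to P
P | __cccb[_]   read _ → write a, move -1, go to Q
Q | __ccc[b]a   read b → write b, move -1, go to Q
Q | __cc[c]ba   read c → write _, move -1, go to P
P | __c[c]_ba   read c → write c, move -1, go to Q
Q | __[c]c_ba   read c → write _, move -1, go to P
P | _[_]_c_ba   read _ → write a, move -1, go to Q
Q | [_]a_c_ba
Cell 2 holds _ when M halts.

_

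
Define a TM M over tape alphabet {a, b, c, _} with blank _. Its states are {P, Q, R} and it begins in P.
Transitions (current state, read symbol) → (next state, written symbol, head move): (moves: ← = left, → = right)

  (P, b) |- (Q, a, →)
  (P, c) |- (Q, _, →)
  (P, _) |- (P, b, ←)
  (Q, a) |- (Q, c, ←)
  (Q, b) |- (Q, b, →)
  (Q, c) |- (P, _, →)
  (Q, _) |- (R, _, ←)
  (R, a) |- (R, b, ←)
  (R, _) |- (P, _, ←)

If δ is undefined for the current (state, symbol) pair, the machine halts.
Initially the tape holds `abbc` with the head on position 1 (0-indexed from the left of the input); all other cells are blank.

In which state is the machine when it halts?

R

state=P head=1 tape=a[b]bc__   (P,b)→(Q,a,→)
state=Q head=2 tape=aa[b]c__   (Q,b)→(Q,b,→)
state=Q head=3 tape=aab[c]__   (Q,c)→(P,_,→)
state=P head=4 tape=aab_[_]_   (P,_)→(P,b,←)
state=P head=3 tape=aab[_]b_   (P,_)→(P,b,←)
state=P head=2 tape=aa[b]bb_   (P,b)→(Q,a,→)
state=Q head=3 tape=aaa[b]b_   (Q,b)→(Q,b,→)
state=Q head=4 tape=aaab[b]_   (Q,b)→(Q,b,→)
state=Q head=5 tape=aaabb[_]   (Q,_)→(R,_,←)
state=R head=4 tape=aaab[b]_
No transition is defined for (R, b); M halts in state R.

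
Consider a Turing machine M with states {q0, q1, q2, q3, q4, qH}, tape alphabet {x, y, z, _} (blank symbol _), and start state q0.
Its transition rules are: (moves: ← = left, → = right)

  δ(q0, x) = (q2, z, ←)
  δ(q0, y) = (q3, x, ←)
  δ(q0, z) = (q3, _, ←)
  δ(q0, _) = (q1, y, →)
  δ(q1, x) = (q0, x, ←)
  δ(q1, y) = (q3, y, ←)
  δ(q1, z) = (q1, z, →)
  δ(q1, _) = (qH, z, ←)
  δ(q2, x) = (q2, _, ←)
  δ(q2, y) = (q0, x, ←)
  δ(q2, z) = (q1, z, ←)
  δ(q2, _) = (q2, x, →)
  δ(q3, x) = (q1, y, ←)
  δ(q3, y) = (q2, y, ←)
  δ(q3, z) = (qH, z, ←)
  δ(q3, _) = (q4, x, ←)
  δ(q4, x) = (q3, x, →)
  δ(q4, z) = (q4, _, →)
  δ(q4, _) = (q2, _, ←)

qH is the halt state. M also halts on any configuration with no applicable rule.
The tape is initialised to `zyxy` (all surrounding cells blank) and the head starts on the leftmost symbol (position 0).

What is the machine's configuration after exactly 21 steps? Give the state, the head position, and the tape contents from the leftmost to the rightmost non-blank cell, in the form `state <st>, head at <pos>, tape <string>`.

q0 | _____[z]yxy   read z → write _, move ←, go to q3
q3 | ____[_]_yxy   read _ → write x, move ←, go to q4
q4 | ___[_]x_yxy   read _ → write _, move ←, go to q2
q2 | __[_]_x_yxy   read _ → write x, move →, go to q2
q2 | __x[_]x_yxy   read _ → write x, move →, go to q2
q2 | __xx[x]_yxy   read x → write _, move ←, go to q2
q2 | __x[x]__yxy   read x → write _, move ←, go to q2
q2 | __[x]___yxy   read x → write _, move ←, go to q2
q2 | _[_]____yxy   read _ → write x, move →, go to q2
q2 | _x[_]___yxy   read _ → write x, move →, go to q2
q2 | _xx[_]__yxy   read _ → write x, move →, go to q2
q2 | _xxx[_]_yxy   read _ → write x, move →, go to q2
q2 | _xxxx[_]yxy   read _ → write x, move →, go to q2
q2 | _xxxxx[y]xy   read y → write x, move ←, go to q0
q0 | _xxxx[x]xxy   read x → write z, move ←, go to q2
q2 | _xxx[x]zxxy   read x → write _, move ←, go to q2
q2 | _xx[x]_zxxy   read x → write _, move ←, go to q2
q2 | _x[x]__zxxy   read x → write _, move ←, go to q2
q2 | _[x]___zxxy   read x → write _, move ←, go to q2
q2 | [_]____zxxy   read _ → write x, move →, go to q2
q2 | x[_]___zxxy   read _ → write x, move →, go to q2
q2 | xx[_]__zxxy
After 21 steps: state q2, head at -3, tape xx___zxxy.

state q2, head at -3, tape xx___zxxy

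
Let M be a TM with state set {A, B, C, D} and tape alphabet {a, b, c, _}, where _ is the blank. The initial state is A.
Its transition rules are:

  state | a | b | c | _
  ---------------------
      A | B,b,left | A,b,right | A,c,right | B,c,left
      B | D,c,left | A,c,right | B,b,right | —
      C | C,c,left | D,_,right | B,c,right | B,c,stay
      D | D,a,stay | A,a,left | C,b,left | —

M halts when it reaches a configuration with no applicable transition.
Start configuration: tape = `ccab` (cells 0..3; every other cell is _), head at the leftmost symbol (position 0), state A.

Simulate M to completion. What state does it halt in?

state=A head=0 tape=[c]cab___   (A,c)→(A,c,right)
state=A head=1 tape=c[c]ab___   (A,c)→(A,c,right)
state=A head=2 tape=cc[a]b___   (A,a)→(B,b,left)
state=B head=1 tape=c[c]bb___   (B,c)→(B,b,right)
state=B head=2 tape=cb[b]b___   (B,b)→(A,c,right)
state=A head=3 tape=cbc[b]___   (A,b)→(A,b,right)
state=A head=4 tape=cbcb[_]__   (A,_)→(B,c,left)
state=B head=3 tape=cbc[b]c__   (B,b)→(A,c,right)
state=A head=4 tape=cbcc[c]__   (A,c)→(A,c,right)
state=A head=5 tape=cbccc[_]_   (A,_)→(B,c,left)
state=B head=4 tape=cbcc[c]c_   (B,c)→(B,b,right)
state=B head=5 tape=cbccb[c]_   (B,c)→(B,b,right)
state=B head=6 tape=cbccbb[_]
No transition is defined for (B, _); M halts in state B.

B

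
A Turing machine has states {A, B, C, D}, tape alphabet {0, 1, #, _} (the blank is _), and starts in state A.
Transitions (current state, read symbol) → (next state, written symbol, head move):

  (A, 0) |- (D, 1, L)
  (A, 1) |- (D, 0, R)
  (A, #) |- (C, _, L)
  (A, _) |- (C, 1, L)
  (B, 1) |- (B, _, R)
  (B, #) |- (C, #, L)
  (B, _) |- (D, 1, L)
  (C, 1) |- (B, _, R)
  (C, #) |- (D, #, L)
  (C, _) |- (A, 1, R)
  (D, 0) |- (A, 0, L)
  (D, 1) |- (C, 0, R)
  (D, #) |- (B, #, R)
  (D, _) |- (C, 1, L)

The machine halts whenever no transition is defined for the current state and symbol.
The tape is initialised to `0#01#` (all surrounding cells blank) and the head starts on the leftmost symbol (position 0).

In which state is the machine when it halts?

state=A head=0 tape=__[0]#01#   (A,0)→(D,1,L)
state=D head=-1 tape=_[_]1#01#   (D,_)→(C,1,L)
state=C head=-2 tape=[_]11#01#   (C,_)→(A,1,R)
state=A head=-1 tape=1[1]1#01#   (A,1)→(D,0,R)
state=D head=0 tape=10[1]#01#   (D,1)→(C,0,R)
state=C head=1 tape=100[#]01#   (C,#)→(D,#,L)
state=D head=0 tape=10[0]#01#   (D,0)→(A,0,L)
state=A head=-1 tape=1[0]0#01#   (A,0)→(D,1,L)
state=D head=-2 tape=[1]10#01#   (D,1)→(C,0,R)
state=C head=-1 tape=0[1]0#01#   (C,1)→(B,_,R)
state=B head=0 tape=0_[0]#01#
No transition is defined for (B, 0); M halts in state B.

B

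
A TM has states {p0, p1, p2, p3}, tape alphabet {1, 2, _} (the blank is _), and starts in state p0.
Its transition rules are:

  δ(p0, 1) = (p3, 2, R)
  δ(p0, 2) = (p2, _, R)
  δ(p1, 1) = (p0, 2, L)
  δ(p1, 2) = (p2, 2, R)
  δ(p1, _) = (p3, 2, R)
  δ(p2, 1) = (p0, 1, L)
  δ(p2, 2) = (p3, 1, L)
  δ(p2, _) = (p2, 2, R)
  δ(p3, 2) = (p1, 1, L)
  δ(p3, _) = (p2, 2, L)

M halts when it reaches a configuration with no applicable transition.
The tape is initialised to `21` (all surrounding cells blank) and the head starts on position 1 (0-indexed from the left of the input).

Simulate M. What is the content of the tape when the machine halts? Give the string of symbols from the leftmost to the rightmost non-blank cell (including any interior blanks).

2112

state=p0 head=1 tape=_2[1]_   (p0,1)→(p3,2,R)
state=p3 head=2 tape=_22[_]   (p3,_)→(p2,2,L)
state=p2 head=1 tape=_2[2]2   (p2,2)→(p3,1,L)
state=p3 head=0 tape=_[2]12   (p3,2)→(p1,1,L)
state=p1 head=-1 tape=[_]112   (p1,_)→(p3,2,R)
state=p3 head=0 tape=2[1]12
The non-blank tape span at halt is 2112.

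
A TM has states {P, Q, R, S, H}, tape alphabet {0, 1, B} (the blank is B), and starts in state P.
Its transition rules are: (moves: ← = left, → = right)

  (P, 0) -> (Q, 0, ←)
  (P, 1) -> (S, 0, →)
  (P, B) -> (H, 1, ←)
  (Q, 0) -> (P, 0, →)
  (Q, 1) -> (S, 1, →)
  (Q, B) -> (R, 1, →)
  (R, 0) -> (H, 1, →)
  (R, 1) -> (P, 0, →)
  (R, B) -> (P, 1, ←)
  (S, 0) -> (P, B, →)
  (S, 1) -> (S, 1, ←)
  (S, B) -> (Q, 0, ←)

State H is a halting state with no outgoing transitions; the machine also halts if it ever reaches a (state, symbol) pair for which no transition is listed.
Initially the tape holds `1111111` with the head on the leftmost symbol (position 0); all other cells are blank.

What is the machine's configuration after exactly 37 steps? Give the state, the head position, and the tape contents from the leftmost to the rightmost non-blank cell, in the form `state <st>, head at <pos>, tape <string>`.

state P, head at 7, tape 00

P | [1]111111B   read 1 → write 0, move →, go to S
S | 0[1]11111B   read 1 → write 1, move ←, go to S
S | [0]111111B   read 0 → write B, move →, go to P
P | B[1]11111B   read 1 → write 0, move →, go to S
S | B0[1]1111B   read 1 → write 1, move ←, go to S
S | B[0]11111B   read 0 → write B, move →, go to P
P | BB[1]1111B   read 1 → write 0, move →, go to S
S | BB0[1]111B   read 1 → write 1, move ←, go to S
S | BB[0]1111B   read 0 → write B, move →, go to P
P | BBB[1]111B   read 1 → write 0, move →, go to S
S | BBB0[1]11B   read 1 → write 1, move ←, go to S
S | BBB[0]111B   read 0 → write B, move →, go to P
P | BBBB[1]11B   read 1 → write 0, move →, go to S
S | BBBB0[1]1B   read 1 → write 1, move ←, go to S
S | BBBB[0]11B   read 0 → write B, move →, go to P
P | BBBBB[1]1B   read 1 → write 0, move →, go to S
S | BBBBB0[1]B   read 1 → write 1, move ←, go to S
S | BBBBB[0]1B   read 0 → write B, move →, go to P
P | BBBBBB[1]B   read 1 → write 0, move →, go to S
S | BBBBBB0[B]   read B → write 0, move ←, go to Q
Q | BBBBBB[0]0   read 0 → write 0, move →, go to P
P | BBBBBB0[0]   read 0 → write 0, move ←, go to Q
Q | BBBBBB[0]0   read 0 → write 0, move →, go to P
P | BBBBBB0[0]   read 0 → write 0, move ←, go to Q
Q | BBBBBB[0]0   read 0 → write 0, move →, go to P
P | BBBBBB0[0]   read 0 → write 0, move ←, go to Q
Q | BBBBBB[0]0   read 0 → write 0, move →, go to P
P | BBBBBB0[0]   read 0 → write 0, move ←, go to Q
Q | BBBBBB[0]0   read 0 → write 0, move →, go to P
P | BBBBBB0[0]   read 0 → write 0, move ←, go to Q
Q | BBBBBB[0]0   read 0 → write 0, move →, go to P
P | BBBBBB0[0]   read 0 → write 0, move ←, go to Q
Q | BBBBBB[0]0   read 0 → write 0, move →, go to P
P | BBBBBB0[0]   read 0 → write 0, move ←, go to Q
Q | BBBBBB[0]0   read 0 → write 0, move →, go to P
P | BBBBBB0[0]   read 0 → write 0, move ←, go to Q
Q | BBBBBB[0]0   read 0 → write 0, move →, go to P
P | BBBBBB0[0]
After 37 steps: state P, head at 7, tape 00.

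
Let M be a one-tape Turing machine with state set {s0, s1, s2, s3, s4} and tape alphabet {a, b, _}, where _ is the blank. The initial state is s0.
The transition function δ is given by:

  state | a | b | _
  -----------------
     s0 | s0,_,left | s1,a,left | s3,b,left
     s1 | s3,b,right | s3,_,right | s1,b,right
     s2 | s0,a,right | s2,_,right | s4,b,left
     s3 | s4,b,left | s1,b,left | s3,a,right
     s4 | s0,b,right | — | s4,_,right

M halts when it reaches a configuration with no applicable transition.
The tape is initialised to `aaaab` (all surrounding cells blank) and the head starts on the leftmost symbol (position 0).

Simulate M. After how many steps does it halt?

state=s0 head=0 tape=__[a]aaab   (s0,a)→(s0,_,left)
state=s0 head=-1 tape=_[_]_aaab   (s0,_)→(s3,b,left)
state=s3 head=-2 tape=[_]b_aaab   (s3,_)→(s3,a,right)
state=s3 head=-1 tape=a[b]_aaab   (s3,b)→(s1,b,left)
state=s1 head=-2 tape=[a]b_aaab   (s1,a)→(s3,b,right)
state=s3 head=-1 tape=b[b]_aaab   (s3,b)→(s1,b,left)
state=s1 head=-2 tape=[b]b_aaab   (s1,b)→(s3,_,right)
state=s3 head=-1 tape=_[b]_aaab   (s3,b)→(s1,b,left)
state=s1 head=-2 tape=[_]b_aaab   (s1,_)→(s1,b,right)
state=s1 head=-1 tape=b[b]_aaab   (s1,b)→(s3,_,right)
state=s3 head=0 tape=b_[_]aaab   (s3,_)→(s3,a,right)
state=s3 head=1 tape=b_a[a]aab   (s3,a)→(s4,b,left)
state=s4 head=0 tape=b_[a]baab   (s4,a)→(s0,b,right)
state=s0 head=1 tape=b_b[b]aab   (s0,b)→(s1,a,left)
state=s1 head=0 tape=b_[b]aaab   (s1,b)→(s3,_,right)
state=s3 head=1 tape=b__[a]aab   (s3,a)→(s4,b,left)
state=s4 head=0 tape=b_[_]baab   (s4,_)→(s4,_,right)
state=s4 head=1 tape=b__[b]aab
M halts after 17 transitions.

17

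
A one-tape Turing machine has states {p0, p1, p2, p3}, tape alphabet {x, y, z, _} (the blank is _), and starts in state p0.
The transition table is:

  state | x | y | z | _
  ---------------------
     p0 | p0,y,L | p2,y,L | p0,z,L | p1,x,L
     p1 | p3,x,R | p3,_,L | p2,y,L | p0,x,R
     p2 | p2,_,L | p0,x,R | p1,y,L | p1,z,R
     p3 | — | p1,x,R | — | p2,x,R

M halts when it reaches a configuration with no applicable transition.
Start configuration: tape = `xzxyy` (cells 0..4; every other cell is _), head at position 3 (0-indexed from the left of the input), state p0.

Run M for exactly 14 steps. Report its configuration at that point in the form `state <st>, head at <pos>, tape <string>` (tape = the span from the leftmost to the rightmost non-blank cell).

state=p0 head=3 tape=_xzx[y]y   (p0,y)→(p2,y,L)
state=p2 head=2 tape=_xz[x]yy   (p2,x)→(p2,_,L)
state=p2 head=1 tape=_x[z]_yy   (p2,z)→(p1,y,L)
state=p1 head=0 tape=_[x]y_yy   (p1,x)→(p3,x,R)
state=p3 head=1 tape=_x[y]_yy   (p3,y)→(p1,x,R)
state=p1 head=2 tape=_xx[_]yy   (p1,_)→(p0,x,R)
state=p0 head=3 tape=_xxx[y]y   (p0,y)→(p2,y,L)
state=p2 head=2 tape=_xx[x]yy   (p2,x)→(p2,_,L)
state=p2 head=1 tape=_x[x]_yy   (p2,x)→(p2,_,L)
state=p2 head=0 tape=_[x]__yy   (p2,x)→(p2,_,L)
state=p2 head=-1 tape=[_]___yy   (p2,_)→(p1,z,R)
state=p1 head=0 tape=z[_]__yy   (p1,_)→(p0,x,R)
state=p0 head=1 tape=zx[_]_yy   (p0,_)→(p1,x,L)
state=p1 head=0 tape=z[x]x_yy   (p1,x)→(p3,x,R)
state=p3 head=1 tape=zx[x]_yy
After 14 steps: state p3, head at 1, tape zxx_yy.

state p3, head at 1, tape zxx_yy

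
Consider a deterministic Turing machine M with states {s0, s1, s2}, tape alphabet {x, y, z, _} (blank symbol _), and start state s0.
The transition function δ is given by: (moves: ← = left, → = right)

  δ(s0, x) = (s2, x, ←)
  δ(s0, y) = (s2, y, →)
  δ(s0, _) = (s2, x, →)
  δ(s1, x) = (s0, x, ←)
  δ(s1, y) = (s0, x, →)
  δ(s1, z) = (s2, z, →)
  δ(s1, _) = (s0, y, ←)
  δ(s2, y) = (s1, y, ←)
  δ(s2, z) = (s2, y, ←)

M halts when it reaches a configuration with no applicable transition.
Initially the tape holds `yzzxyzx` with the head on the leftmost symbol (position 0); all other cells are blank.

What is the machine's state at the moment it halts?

state=s0 head=0 tape=___[y]zzxyzx   (s0,y)→(s2,y,→)
state=s2 head=1 tape=___y[z]zxyzx   (s2,z)→(s2,y,←)
state=s2 head=0 tape=___[y]yzxyzx   (s2,y)→(s1,y,←)
state=s1 head=-1 tape=__[_]yyzxyzx   (s1,_)→(s0,y,←)
state=s0 head=-2 tape=_[_]yyyzxyzx   (s0,_)→(s2,x,→)
state=s2 head=-1 tape=_x[y]yyzxyzx   (s2,y)→(s1,y,←)
state=s1 head=-2 tape=_[x]yyyzxyzx   (s1,x)→(s0,x,←)
state=s0 head=-3 tape=[_]xyyyzxyzx   (s0,_)→(s2,x,→)
state=s2 head=-2 tape=x[x]yyyzxyzx
No transition is defined for (s2, x); M halts in state s2.

s2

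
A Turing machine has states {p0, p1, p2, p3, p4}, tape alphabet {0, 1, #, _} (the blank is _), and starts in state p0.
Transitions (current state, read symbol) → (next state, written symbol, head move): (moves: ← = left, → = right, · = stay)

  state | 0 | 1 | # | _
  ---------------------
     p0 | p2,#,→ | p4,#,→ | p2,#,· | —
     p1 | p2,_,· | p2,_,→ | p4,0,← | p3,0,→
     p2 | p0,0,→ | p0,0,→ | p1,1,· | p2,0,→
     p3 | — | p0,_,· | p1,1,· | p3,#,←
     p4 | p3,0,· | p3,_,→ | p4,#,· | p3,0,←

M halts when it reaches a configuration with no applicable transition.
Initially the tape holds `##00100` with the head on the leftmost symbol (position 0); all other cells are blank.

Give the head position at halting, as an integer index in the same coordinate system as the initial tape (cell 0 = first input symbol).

p0 | [#]#00100_   read # → write #, move ·, go to p2
p2 | [#]#00100_   read # → write 1, move ·, go to p1
p1 | [1]#00100_   read 1 → write _, move →, go to p2
p2 | _[#]00100_   read # → write 1, move ·, go to p1
p1 | _[1]00100_   read 1 → write _, move →, go to p2
p2 | __[0]0100_   read 0 → write 0, move →, go to p0
p0 | __0[0]100_   read 0 → write #, move →, go to p2
p2 | __0#[1]00_   read 1 → write 0, move →, go to p0
p0 | __0#0[0]0_   read 0 → write #, move →, go to p2
p2 | __0#0#[0]_   read 0 → write 0, move →, go to p0
p0 | __0#0#0[_]
At halt the head is at cell 7.

7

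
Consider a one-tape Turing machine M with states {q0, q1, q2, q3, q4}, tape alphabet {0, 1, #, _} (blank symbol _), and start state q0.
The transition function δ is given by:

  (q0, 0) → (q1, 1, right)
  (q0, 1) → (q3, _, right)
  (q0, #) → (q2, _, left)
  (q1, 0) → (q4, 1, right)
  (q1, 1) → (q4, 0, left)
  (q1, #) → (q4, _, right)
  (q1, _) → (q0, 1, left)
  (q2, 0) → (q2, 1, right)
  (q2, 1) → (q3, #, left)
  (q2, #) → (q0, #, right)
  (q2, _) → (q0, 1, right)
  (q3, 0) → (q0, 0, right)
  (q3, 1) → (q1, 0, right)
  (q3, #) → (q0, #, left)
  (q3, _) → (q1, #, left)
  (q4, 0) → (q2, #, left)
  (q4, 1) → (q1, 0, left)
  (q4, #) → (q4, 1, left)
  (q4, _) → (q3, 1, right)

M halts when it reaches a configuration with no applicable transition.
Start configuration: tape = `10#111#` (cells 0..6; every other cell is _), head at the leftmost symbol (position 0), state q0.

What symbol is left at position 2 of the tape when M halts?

0

q0 | [1]0#111#_   read 1 → write _, move right, go to q3
q3 | _[0]#111#_   read 0 → write 0, move right, go to q0
q0 | _0[#]111#_   read # → write _, move left, go to q2
q2 | _[0]_111#_   read 0 → write 1, move right, go to q2
q2 | _1[_]111#_   read _ → write 1, move right, go to q0
q0 | _11[1]11#_   read 1 → write _, move right, go to q3
q3 | _11_[1]1#_   read 1 → write 0, move right, go to q1
q1 | _11_0[1]#_   read 1 → write 0, move left, go to q4
q4 | _11_[0]0#_   read 0 → write #, move left, go to q2
q2 | _11[_]#0#_   read _ → write 1, move right, go to q0
q0 | _111[#]0#_   read # → write _, move left, go to q2
q2 | _11[1]_0#_   read 1 → write #, move left, go to q3
q3 | _1[1]#_0#_   read 1 → write 0, move right, go to q1
q1 | _10[#]_0#_   read # → write _, move right, go to q4
q4 | _10_[_]0#_   read _ → write 1, move right, go to q3
q3 | _10_1[0]#_   read 0 → write 0, move right, go to q0
q0 | _10_10[#]_   read # → write _, move left, go to q2
q2 | _10_1[0]__   read 0 → write 1, move right, go to q2
q2 | _10_11[_]_   read _ → write 1, move right, go to q0
q0 | _10_111[_]
Cell 2 holds 0 when M halts.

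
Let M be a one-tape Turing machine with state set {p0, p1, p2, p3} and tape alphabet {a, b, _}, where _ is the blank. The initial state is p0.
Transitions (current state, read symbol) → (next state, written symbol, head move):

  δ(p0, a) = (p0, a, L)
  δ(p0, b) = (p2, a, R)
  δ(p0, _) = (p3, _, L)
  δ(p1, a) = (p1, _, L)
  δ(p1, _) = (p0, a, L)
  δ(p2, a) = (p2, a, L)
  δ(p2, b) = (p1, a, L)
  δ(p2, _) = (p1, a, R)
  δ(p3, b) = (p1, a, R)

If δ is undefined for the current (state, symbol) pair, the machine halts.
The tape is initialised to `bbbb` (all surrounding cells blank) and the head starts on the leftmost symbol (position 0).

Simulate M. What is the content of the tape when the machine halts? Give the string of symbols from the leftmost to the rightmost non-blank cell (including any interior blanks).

state=p0 head=0 tape=___[b]bbb   (p0,b)→(p2,a,R)
state=p2 head=1 tape=___a[b]bb   (p2,b)→(p1,a,L)
state=p1 head=0 tape=___[a]abb   (p1,a)→(p1,_,L)
state=p1 head=-1 tape=__[_]_abb   (p1,_)→(p0,a,L)
state=p0 head=-2 tape=_[_]a_abb   (p0,_)→(p3,_,L)
state=p3 head=-3 tape=[_]_a_abb
The non-blank tape span at halt is a_abb.

a_abb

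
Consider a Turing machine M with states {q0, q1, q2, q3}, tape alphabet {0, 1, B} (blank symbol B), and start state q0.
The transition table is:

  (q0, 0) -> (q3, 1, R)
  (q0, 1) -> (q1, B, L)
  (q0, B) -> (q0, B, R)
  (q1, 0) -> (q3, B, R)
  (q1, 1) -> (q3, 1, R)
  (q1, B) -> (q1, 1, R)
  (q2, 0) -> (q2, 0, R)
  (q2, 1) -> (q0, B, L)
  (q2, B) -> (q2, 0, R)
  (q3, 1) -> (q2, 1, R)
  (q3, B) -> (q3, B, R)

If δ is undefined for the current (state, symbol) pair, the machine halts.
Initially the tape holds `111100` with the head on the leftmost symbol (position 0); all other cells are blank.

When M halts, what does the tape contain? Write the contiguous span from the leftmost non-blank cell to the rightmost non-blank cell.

111BB00

q0 | B[1]11100   read 1 → write B, move L, go to q1
q1 | [B]B11100   read B → write 1, move R, go to q1
q1 | 1[B]11100   read B → write 1, move R, go to q1
q1 | 11[1]1100   read 1 → write 1, move R, go to q3
q3 | 111[1]100   read 1 → write 1, move R, go to q2
q2 | 1111[1]00   read 1 → write B, move L, go to q0
q0 | 111[1]B00   read 1 → write B, move L, go to q1
q1 | 11[1]BB00   read 1 → write 1, move R, go to q3
q3 | 111[B]B00   read B → write B, move R, go to q3
q3 | 111B[B]00   read B → write B, move R, go to q3
q3 | 111BB[0]0
The non-blank tape span at halt is 111BB00.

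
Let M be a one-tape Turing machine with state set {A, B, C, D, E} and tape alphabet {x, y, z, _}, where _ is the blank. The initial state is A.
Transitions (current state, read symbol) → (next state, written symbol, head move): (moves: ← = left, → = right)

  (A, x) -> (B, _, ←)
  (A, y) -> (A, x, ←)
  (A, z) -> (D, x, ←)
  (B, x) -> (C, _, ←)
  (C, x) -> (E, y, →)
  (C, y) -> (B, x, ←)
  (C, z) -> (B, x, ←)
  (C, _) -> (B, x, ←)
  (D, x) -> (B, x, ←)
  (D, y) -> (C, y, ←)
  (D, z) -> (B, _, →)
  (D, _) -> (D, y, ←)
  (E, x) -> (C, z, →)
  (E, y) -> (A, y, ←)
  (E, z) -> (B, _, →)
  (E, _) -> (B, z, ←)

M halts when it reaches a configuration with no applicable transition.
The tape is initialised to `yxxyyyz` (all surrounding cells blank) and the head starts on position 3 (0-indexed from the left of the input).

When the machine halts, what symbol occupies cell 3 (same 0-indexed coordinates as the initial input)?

state=A head=3 tape=_yxx[y]yyz   (A,y)→(A,x,←)
state=A head=2 tape=_yx[x]xyyz   (A,x)→(B,_,←)
state=B head=1 tape=_y[x]_xyyz   (B,x)→(C,_,←)
state=C head=0 tape=_[y]__xyyz   (C,y)→(B,x,←)
state=B head=-1 tape=[_]x__xyyz
Cell 3 holds x when M halts.

x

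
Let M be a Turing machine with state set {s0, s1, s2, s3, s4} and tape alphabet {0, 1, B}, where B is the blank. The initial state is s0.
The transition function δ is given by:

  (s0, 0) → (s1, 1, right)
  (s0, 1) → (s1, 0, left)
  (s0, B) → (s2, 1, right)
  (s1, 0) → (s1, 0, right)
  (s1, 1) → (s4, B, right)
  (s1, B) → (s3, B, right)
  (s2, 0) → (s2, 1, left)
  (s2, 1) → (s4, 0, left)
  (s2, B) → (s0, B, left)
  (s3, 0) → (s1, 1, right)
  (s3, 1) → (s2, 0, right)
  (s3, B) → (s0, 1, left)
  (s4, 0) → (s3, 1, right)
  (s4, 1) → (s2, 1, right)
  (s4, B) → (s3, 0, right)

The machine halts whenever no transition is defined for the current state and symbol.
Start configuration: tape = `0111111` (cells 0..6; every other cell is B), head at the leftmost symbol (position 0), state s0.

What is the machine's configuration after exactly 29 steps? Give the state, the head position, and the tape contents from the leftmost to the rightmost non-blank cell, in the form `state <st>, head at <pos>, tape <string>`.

state=s0 head=0 tape=[0]111111BB   (s0,0)→(s1,1,right)
state=s1 head=1 tape=1[1]11111BB   (s1,1)→(s4,B,right)
state=s4 head=2 tape=1B[1]1111BB   (s4,1)→(s2,1,right)
state=s2 head=3 tape=1B1[1]111BB   (s2,1)→(s4,0,left)
state=s4 head=2 tape=1B[1]0111BB   (s4,1)→(s2,1,right)
state=s2 head=3 tape=1B1[0]111BB   (s2,0)→(s2,1,left)
state=s2 head=2 tape=1B[1]1111BB   (s2,1)→(s4,0,left)
state=s4 head=1 tape=1[B]01111BB   (s4,B)→(s3,0,right)
state=s3 head=2 tape=10[0]1111BB   (s3,0)→(s1,1,right)
state=s1 head=3 tape=101[1]111BB   (s1,1)→(s4,B,right)
state=s4 head=4 tape=101B[1]11BB   (s4,1)→(s2,1,right)
state=s2 head=5 tape=101B1[1]1BB   (s2,1)→(s4,0,left)
state=s4 head=4 tape=101B[1]01BB   (s4,1)→(s2,1,right)
state=s2 head=5 tape=101B1[0]1BB   (s2,0)→(s2,1,left)
state=s2 head=4 tape=101B[1]11BB   (s2,1)→(s4,0,left)
state=s4 head=3 tape=101[B]011BB   (s4,B)→(s3,0,right)
state=s3 head=4 tape=1010[0]11BB   (s3,0)→(s1,1,right)
state=s1 head=5 tape=10101[1]1BB   (s1,1)→(s4,B,right)
state=s4 head=6 tape=10101B[1]BB   (s4,1)→(s2,1,right)
state=s2 head=7 tape=10101B1[B]B   (s2,B)→(s0,B,left)
state=s0 head=6 tape=10101B[1]BB   (s0,1)→(s1,0,left)
state=s1 head=5 tape=10101[B]0BB   (s1,B)→(s3,B,right)
state=s3 head=6 tape=10101B[0]BB   (s3,0)→(s1,1,right)
state=s1 head=7 tape=10101B1[B]B   (s1,B)→(s3,B,right)
state=s3 head=8 tape=10101B1B[B]   (s3,B)→(s0,1,left)
state=s0 head=7 tape=10101B1[B]1   (s0,B)→(s2,1,right)
state=s2 head=8 tape=10101B11[1]   (s2,1)→(s4,0,left)
state=s4 head=7 tape=10101B1[1]0   (s4,1)→(s2,1,right)
state=s2 head=8 tape=10101B11[0]   (s2,0)→(s2,1,left)
state=s2 head=7 tape=10101B1[1]1
After 29 steps: state s2, head at 7, tape 10101B111.

state s2, head at 7, tape 10101B111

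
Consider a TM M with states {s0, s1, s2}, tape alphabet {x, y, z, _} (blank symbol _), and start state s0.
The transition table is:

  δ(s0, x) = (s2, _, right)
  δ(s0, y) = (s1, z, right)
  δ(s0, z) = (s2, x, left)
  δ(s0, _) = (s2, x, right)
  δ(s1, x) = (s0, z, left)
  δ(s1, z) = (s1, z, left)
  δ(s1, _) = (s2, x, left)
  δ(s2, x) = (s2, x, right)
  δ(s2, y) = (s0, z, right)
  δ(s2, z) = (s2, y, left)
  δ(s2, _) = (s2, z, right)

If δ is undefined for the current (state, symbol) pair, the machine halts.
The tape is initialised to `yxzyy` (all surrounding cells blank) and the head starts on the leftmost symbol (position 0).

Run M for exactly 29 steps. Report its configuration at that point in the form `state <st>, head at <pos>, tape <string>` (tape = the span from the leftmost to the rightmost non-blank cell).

state s1, head at 3, tape zxzzyxz

state=s0 head=0 tape=_[y]xzyy_   (s0,y)→(s1,z,right)
state=s1 head=1 tape=_z[x]zyy_   (s1,x)→(s0,z,left)
state=s0 head=0 tape=_[z]zzyy_   (s0,z)→(s2,x,left)
state=s2 head=-1 tape=[_]xzzyy_   (s2,_)→(s2,z,right)
state=s2 head=0 tape=z[x]zzyy_   (s2,x)→(s2,x,right)
state=s2 head=1 tape=zx[z]zyy_   (s2,z)→(s2,y,left)
state=s2 head=0 tape=z[x]yzyy_   (s2,x)→(s2,x,right)
state=s2 head=1 tape=zx[y]zyy_   (s2,y)→(s0,z,right)
state=s0 head=2 tape=zxz[z]yy_   (s0,z)→(s2,x,left)
state=s2 head=1 tape=zx[z]xyy_   (s2,z)→(s2,y,left)
state=s2 head=0 tape=z[x]yxyy_   (s2,x)→(s2,x,right)
state=s2 head=1 tape=zx[y]xyy_   (s2,y)→(s0,z,right)
state=s0 head=2 tape=zxz[x]yy_   (s0,x)→(s2,_,right)
state=s2 head=3 tape=zxz_[y]y_   (s2,y)→(s0,z,right)
state=s0 head=4 tape=zxz_z[y]_   (s0,y)→(s1,z,right)
state=s1 head=5 tape=zxz_zz[_]   (s1,_)→(s2,x,left)
state=s2 head=4 tape=zxz_z[z]x   (s2,z)→(s2,y,left)
state=s2 head=3 tape=zxz_[z]yx   (s2,z)→(s2,y,left)
state=s2 head=2 tape=zxz[_]yyx   (s2,_)→(s2,z,right)
state=s2 head=3 tape=zxzz[y]yx   (s2,y)→(s0,z,right)
state=s0 head=4 tape=zxzzz[y]x   (s0,y)→(s1,z,right)
state=s1 head=5 tape=zxzzzz[x]   (s1,x)→(s0,z,left)
state=s0 head=4 tape=zxzzz[z]z   (s0,z)→(s2,x,left)
state=s2 head=3 tape=zxzz[z]xz   (s2,z)→(s2,y,left)
state=s2 head=2 tape=zxz[z]yxz   (s2,z)→(s2,y,left)
state=s2 head=1 tape=zx[z]yyxz   (s2,z)→(s2,y,left)
state=s2 head=0 tape=z[x]yyyxz   (s2,x)→(s2,x,right)
state=s2 head=1 tape=zx[y]yyxz   (s2,y)→(s0,z,right)
state=s0 head=2 tape=zxz[y]yxz   (s0,y)→(s1,z,right)
state=s1 head=3 tape=zxzz[y]xz
After 29 steps: state s1, head at 3, tape zxzzyxz.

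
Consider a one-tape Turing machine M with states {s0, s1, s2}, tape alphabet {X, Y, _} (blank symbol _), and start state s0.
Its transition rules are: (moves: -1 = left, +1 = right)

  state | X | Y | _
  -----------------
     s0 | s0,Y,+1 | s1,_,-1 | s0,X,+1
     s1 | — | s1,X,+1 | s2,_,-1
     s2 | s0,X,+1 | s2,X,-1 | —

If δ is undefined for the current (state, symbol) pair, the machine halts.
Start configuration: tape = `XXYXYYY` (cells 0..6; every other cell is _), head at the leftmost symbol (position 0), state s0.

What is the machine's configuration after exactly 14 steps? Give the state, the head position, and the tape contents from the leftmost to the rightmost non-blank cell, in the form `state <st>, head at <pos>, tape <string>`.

state s1, head at 4, tape YXXXX_Y

state=s0 head=0 tape=[X]XYXYYY   (s0,X)→(s0,Y,+1)
state=s0 head=1 tape=Y[X]YXYYY   (s0,X)→(s0,Y,+1)
state=s0 head=2 tape=YY[Y]XYYY   (s0,Y)→(s1,_,-1)
state=s1 head=1 tape=Y[Y]_XYYY   (s1,Y)→(s1,X,+1)
state=s1 head=2 tape=YX[_]XYYY   (s1,_)→(s2,_,-1)
state=s2 head=1 tape=Y[X]_XYYY   (s2,X)→(s0,X,+1)
state=s0 head=2 tape=YX[_]XYYY   (s0,_)→(s0,X,+1)
state=s0 head=3 tape=YXX[X]YYY   (s0,X)→(s0,Y,+1)
state=s0 head=4 tape=YXXY[Y]YY   (s0,Y)→(s1,_,-1)
state=s1 head=3 tape=YXX[Y]_YY   (s1,Y)→(s1,X,+1)
state=s1 head=4 tape=YXXX[_]YY   (s1,_)→(s2,_,-1)
state=s2 head=3 tape=YXX[X]_YY   (s2,X)→(s0,X,+1)
state=s0 head=4 tape=YXXX[_]YY   (s0,_)→(s0,X,+1)
state=s0 head=5 tape=YXXXX[Y]Y   (s0,Y)→(s1,_,-1)
state=s1 head=4 tape=YXXX[X]_Y
After 14 steps: state s1, head at 4, tape YXXXX_Y.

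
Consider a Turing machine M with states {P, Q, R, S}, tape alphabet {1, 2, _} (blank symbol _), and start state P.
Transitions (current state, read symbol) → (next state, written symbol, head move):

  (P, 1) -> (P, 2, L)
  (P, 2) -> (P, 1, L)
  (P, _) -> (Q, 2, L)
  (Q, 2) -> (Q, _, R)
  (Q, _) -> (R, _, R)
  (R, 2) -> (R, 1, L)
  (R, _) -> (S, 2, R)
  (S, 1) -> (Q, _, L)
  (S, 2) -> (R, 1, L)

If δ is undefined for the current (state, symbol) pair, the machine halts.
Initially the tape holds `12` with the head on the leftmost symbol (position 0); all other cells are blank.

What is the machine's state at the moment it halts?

P | __[1]2__   read 1 → write 2, move L, go to P
P | _[_]22__   read _ → write 2, move L, go to Q
Q | [_]222__   read _ → write _, move R, go to R
R | _[2]22__   read 2 → write 1, move L, go to R
R | [_]122__   read _ → write 2, move R, go to S
S | 2[1]22__   read 1 → write _, move L, go to Q
Q | [2]_22__   read 2 → write _, move R, go to Q
Q | _[_]22__   read _ → write _, move R, go to R
R | __[2]2__   read 2 → write 1, move L, go to R
R | _[_]12__   read _ → write 2, move R, go to S
S | _2[1]2__   read 1 → write _, move L, go to Q
Q | _[2]_2__   read 2 → write _, move R, go to Q
Q | __[_]2__   read _ → write _, move R, go to R
R | ___[2]__   read 2 → write 1, move L, go to R
R | __[_]1__   read _ → write 2, move R, go to S
S | __2[1]__   read 1 → write _, move L, go to Q
Q | __[2]___   read 2 → write _, move R, go to Q
Q | ___[_]__   read _ → write _, move R, go to R
R | ____[_]_   read _ → write 2, move R, go to S
S | ____2[_]
No transition is defined for (S, _); M halts in state S.

S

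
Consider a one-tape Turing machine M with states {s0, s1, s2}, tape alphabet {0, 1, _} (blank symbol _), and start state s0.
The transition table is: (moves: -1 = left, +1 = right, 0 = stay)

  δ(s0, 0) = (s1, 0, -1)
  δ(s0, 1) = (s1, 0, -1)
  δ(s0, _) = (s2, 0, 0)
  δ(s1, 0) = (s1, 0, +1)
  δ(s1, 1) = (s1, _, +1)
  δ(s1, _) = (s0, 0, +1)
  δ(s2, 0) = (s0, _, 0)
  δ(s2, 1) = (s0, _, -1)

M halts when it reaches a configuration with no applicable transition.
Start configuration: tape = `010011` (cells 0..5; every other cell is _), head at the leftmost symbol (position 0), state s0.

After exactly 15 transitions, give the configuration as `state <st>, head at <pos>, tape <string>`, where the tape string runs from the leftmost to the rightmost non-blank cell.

state s0, head at 7, tape 00_00__0

s0 | _[0]10011__   read 0 → write 0, move -1, go to s1
s1 | [_]010011__   read _ → write 0, move +1, go to s0
s0 | 0[0]10011__   read 0 → write 0, move -1, go to s1
s1 | [0]010011__   read 0 → write 0, move +1, go to s1
s1 | 0[0]10011__   read 0 → write 0, move +1, go to s1
s1 | 00[1]0011__   read 1 → write _, move +1, go to s1
s1 | 00_[0]011__   read 0 → write 0, move +1, go to s1
s1 | 00_0[0]11__   read 0 → write 0, move +1, go to s1
s1 | 00_00[1]1__   read 1 → write _, move +1, go to s1
s1 | 00_00_[1]__   read 1 → write _, move +1, go to s1
s1 | 00_00__[_]_   read _ → write 0, move +1, go to s0
s0 | 00_00__0[_]   read _ → write 0, move 0, go to s2
s2 | 00_00__0[0]   read 0 → write _, move 0, go to s0
s0 | 00_00__0[_]   read _ → write 0, move 0, go to s2
s2 | 00_00__0[0]   read 0 → write _, move 0, go to s0
s0 | 00_00__0[_]
After 15 steps: state s0, head at 7, tape 00_00__0.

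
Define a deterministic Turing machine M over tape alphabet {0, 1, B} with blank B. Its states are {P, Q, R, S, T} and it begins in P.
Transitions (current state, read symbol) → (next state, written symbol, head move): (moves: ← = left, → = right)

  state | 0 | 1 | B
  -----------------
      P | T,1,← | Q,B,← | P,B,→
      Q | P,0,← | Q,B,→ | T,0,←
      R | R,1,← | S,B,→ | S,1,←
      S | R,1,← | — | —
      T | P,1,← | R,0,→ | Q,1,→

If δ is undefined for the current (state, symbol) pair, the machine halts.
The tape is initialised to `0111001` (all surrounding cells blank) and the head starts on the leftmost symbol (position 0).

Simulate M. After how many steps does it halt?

26

P | B[0]111001B   read 0 → write 1, move ←, go to T
T | [B]1111001B   read B → write 1, move →, go to Q
Q | 1[1]111001B   read 1 → write B, move →, go to Q
Q | 1B[1]11001B   read 1 → write B, move →, go to Q
Q | 1BB[1]1001B   read 1 → write B, move →, go to Q
Q | 1BBB[1]001B   read 1 → write B, move →, go to Q
Q | 1BBBB[0]01B   read 0 → write 0, move ←, go to P
P | 1BBB[B]001B   read B → write B, move →, go to P
P | 1BBBB[0]01B   read 0 → write 1, move ←, go to T
T | 1BBB[B]101B   read B → write 1, move →, go to Q
Q | 1BBB1[1]01B   read 1 → write B, move →, go to Q
Q | 1BBB1B[0]1B   read 0 → write 0, move ←, go to P
P | 1BBB1[B]01B   read B → write B, move →, go to P
P | 1BBB1B[0]1B   read 0 → write 1, move ←, go to T
T | 1BBB1[B]11B   read B → write 1, move →, go to Q
Q | 1BBB11[1]1B   read 1 → write B, move →, go to Q
Q | 1BBB11B[1]B   read 1 → write B, move →, go to Q
Q | 1BBB11BB[B]   read B → write 0, move ←, go to T
T | 1BBB11B[B]0   read B → write 1, move →, go to Q
Q | 1BBB11B1[0]   read 0 → write 0, move ←, go to P
P | 1BBB11B[1]0   read 1 → write B, move ←, go to Q
Q | 1BBB11[B]B0   read B → write 0, move ←, go to T
T | 1BBB1[1]0B0   read 1 → write 0, move →, go to R
R | 1BBB10[0]B0   read 0 → write 1, move ←, go to R
R | 1BBB1[0]1B0   read 0 → write 1, move ←, go to R
R | 1BBB[1]11B0   read 1 → write B, move →, go to S
S | 1BBBB[1]1B0
M halts after 26 transitions.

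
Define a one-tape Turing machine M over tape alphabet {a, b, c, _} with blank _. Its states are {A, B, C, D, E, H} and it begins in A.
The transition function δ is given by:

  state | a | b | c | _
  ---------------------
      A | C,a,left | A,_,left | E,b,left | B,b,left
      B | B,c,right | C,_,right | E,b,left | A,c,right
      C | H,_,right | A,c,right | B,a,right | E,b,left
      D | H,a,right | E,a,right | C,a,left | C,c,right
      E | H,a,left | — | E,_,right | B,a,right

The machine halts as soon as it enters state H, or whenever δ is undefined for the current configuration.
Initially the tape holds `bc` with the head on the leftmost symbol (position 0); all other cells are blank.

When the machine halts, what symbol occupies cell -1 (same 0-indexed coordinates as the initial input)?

A | ___[b]c__   read b → write _, move left, go to A
A | __[_]_c__   read _ → write b, move left, go to B
B | _[_]b_c__   read _ → write c, move right, go to A
A | _c[b]_c__   read b → write _, move left, go to A
A | _[c]__c__   read c → write b, move left, go to E
E | [_]b__c__   read _ → write a, move right, go to B
B | a[b]__c__   read b → write _, move right, go to C
C | a_[_]_c__   read _ → write b, move left, go to E
E | a[_]b_c__   read _ → write a, move right, go to B
B | aa[b]_c__   read b → write _, move right, go to C
C | aa_[_]c__   read _ → write b, move left, go to E
E | aa[_]bc__   read _ → write a, move right, go to B
B | aaa[b]c__   read b → write _, move right, go to C
C | aaa_[c]__   read c → write a, move right, go to B
B | aaa_a[_]_   read _ → write c, move right, go to A
A | aaa_ac[_]   read _ → write b, move left, go to B
B | aaa_a[c]b   read c → write b, move left, go to E
E | aaa_[a]bb   read a → write a, move left, go to H
H | aaa[_]abb
Cell -1 holds a when M halts.

a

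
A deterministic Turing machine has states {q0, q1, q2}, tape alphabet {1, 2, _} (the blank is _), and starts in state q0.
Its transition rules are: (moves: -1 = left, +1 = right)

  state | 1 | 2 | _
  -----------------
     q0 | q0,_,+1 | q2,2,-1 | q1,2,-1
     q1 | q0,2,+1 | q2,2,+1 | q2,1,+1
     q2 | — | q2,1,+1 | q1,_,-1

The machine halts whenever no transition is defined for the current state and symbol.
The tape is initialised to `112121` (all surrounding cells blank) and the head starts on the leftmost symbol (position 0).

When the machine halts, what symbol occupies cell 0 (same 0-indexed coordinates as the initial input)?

2

state=q0 head=0 tape=[1]12121   (q0,1)→(q0,_,+1)
state=q0 head=1 tape=_[1]2121   (q0,1)→(q0,_,+1)
state=q0 head=2 tape=__[2]121   (q0,2)→(q2,2,-1)
state=q2 head=1 tape=_[_]2121   (q2,_)→(q1,_,-1)
state=q1 head=0 tape=[_]_2121   (q1,_)→(q2,1,+1)
state=q2 head=1 tape=1[_]2121   (q2,_)→(q1,_,-1)
state=q1 head=0 tape=[1]_2121   (q1,1)→(q0,2,+1)
state=q0 head=1 tape=2[_]2121   (q0,_)→(q1,2,-1)
state=q1 head=0 tape=[2]22121   (q1,2)→(q2,2,+1)
state=q2 head=1 tape=2[2]2121   (q2,2)→(q2,1,+1)
state=q2 head=2 tape=21[2]121   (q2,2)→(q2,1,+1)
state=q2 head=3 tape=211[1]21
Cell 0 holds 2 when M halts.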